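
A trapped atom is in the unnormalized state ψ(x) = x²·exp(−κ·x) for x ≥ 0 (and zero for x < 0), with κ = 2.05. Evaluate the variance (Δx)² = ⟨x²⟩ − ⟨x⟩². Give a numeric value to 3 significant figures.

Compute ⟨x⟩ and ⟨x²⟩ separately, then (Δx)² = ⟨x²⟩ − ⟨x⟩².
Every integrand reduces to terms xʲ·e^(−2κx) on [0, ∞); use ∫₀^∞ xʲ·e^(−2κx) dx = j!/(2κ)^(j+1).
Normalization: ∫|ψ|² dx = 0.020715.
⟨x⟩ = 1.2195 and ⟨x²⟩ = 1.7847.
(Δx)² = 1.7847 − (1.2195)² = 0.29744.

0.297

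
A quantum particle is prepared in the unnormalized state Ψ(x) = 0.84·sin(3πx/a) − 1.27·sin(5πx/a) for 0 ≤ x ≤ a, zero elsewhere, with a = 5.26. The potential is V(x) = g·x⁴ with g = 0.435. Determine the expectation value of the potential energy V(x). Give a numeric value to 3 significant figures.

⟨V⟩ = ∫ V(x)·|Ψ|² dx / ∫|Ψ|² dx.
On 0 ≤ x ≤ a (j ≠ l): ∫sin²(jπx/a) dx = a/2, ∫sin(jπx/a)·sin(lπx/a) dx = 0; diagonal moments ∫x·sin²(jπx/a) dx = a²/4, ∫x²·sin²(jπx/a) dx = a³·(1/6 − 1/(4j²π²)); cross terms ∫x·sin(jπx/a)·sin(lπx/a) dx = 0 for j + l even and −4jla²/(π²(j² − l²)²) for j + l odd, ∫x²·sin(jπx/a)·sin(lπx/a) dx = (−1)^(j+l)·4jla³/(π²(j² − l²)²); higher powers the same way via product-to-sum and parts.
State is unnormalized: ∫|Ψ|² dx = 6.0977, and ∫Ψ*·V(x)·Ψ dx = 244.74, so ⟨V⟩ = 244.74 / 6.0977.
⟨V⟩ = 40.136.

40.1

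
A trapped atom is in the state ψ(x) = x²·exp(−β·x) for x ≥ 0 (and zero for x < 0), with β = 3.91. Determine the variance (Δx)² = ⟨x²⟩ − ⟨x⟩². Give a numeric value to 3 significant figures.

0.0818

Compute ⟨x⟩ and ⟨x²⟩ separately, then (Δx)² = ⟨x²⟩ − ⟨x⟩².
Every integrand reduces to terms xʲ·e^(−2βx) on [0, ∞); use ∫₀^∞ xʲ·e^(−2βx) dx = j!/(2β)^(j+1).
Normalization: ∫|ψ|² dx = 0.00082069.
⟨x⟩ = 0.63939 and ⟨x²⟩ = 0.49058.
(Δx)² = 0.49058 − (0.63939)² = 0.081763.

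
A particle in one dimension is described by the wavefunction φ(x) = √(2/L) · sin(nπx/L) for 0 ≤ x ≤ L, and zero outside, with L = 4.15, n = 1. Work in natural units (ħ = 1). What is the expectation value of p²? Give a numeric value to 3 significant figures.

0.573

p² φ = −ħ² d²φ/dx²; ⟨p²⟩ = −ħ² ∫ φ*·φ'' dx.
d/dx sin(nπx/L) = (nπ/L)·cos(nπx/L) and d²/dx² sin(nπx/L) = −(nπ/L)²·sin(nπx/L); on 0 ≤ x ≤ L, ∫sin²(nπx/L) dx = L/2 and ∫sin(nπx/L)·cos(nπx/L) dx = 0.
⟨p²⟩ = 0.57306.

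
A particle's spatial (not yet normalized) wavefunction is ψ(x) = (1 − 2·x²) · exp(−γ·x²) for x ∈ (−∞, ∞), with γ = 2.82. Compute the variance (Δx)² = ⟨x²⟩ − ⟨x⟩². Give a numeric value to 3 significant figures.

0.0489

Compute ⟨x⟩ and ⟨x²⟩ separately, then (Δx)² = ⟨x²⟩ − ⟨x⟩².
Expand each integrand as polynomial × e^(−2γx²) and use ∫x^(2j)·e^(−2γx²) dx = (2j−1)!!/(4γ)^j · √(π/(2γ)), odd powers → 0; here √(π/(2γ)) = 0.74634.
Normalization: ∫|ψ|² dx = 0.55207.
⟨x⟩ = 0.0000 and ⟨x²⟩ = 0.048866.
(Δx)² = 0.048866 − (0.0000)² = 0.048866.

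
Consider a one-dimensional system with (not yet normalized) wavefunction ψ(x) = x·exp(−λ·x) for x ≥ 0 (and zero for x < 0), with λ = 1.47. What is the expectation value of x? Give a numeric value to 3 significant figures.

1.02

⟨x⟩ = ∫ x·|ψ|² dx / ∫|ψ|² dx (integrals over the domain).
Every integrand reduces to terms xʲ·e^(−2λx) on [0, ∞); use ∫₀^∞ xʲ·e^(−2λx) dx = j!/(2λ)^(j+1).
State is unnormalized: ∫|ψ|² dx = 0.078702, and ∫ψ*·x·ψ dx = 0.080309, so ⟨x⟩ = 0.080309 / 0.078702.
⟨x⟩ = 1.0204.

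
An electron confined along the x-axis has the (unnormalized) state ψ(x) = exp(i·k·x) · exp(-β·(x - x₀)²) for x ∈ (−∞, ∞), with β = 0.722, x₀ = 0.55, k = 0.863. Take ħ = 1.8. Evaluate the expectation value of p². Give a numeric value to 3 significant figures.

p² ψ = −ħ² d²ψ/dx²; ⟨p²⟩ = −ħ² ∫ ψ*·ψ'' dx / ∫|ψ|² dx.
Gaussian moments (u = x − x₀): ∫u^(2j)·e^(−2βu²) du = (2j−1)!!/(4β)^j · √(π/(2β)), odd powers integrate to 0; here √(π/(2β)) = 1.4750. Derivatives: ψ′ = (ik − 2βu)·ψ, ψ″ = ((ik − 2βu)² − 2β)·ψ; the odd-in-u pieces drop out.
State is unnormalized: ∫|ψ|² dx = 1.4750, and ∫ψ*·(−ħ² ψ'') dx = 7.0097, so ⟨p²⟩ = 7.0097 / 1.4750.
⟨p²⟩ = 4.7523.

4.75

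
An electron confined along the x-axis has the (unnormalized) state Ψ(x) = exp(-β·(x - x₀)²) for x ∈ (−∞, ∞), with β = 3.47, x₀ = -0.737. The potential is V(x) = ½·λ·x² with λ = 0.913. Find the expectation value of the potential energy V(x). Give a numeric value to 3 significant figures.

0.281

⟨V⟩ = ∫ V(x)·|Ψ|² dx / ∫|Ψ|² dx.
Gaussian moments (u = x − x₀): ∫u^(2j)·e^(−2βu²) du = (2j−1)!!/(4β)^j · √(π/(2β)), odd powers integrate to 0; here √(π/(2β)) = 0.67281.
State is unnormalized: ∫|Ψ|² dx = 0.67281, and ∫Ψ*·V(x)·Ψ dx = 0.18896, so ⟨V⟩ = 0.18896 / 0.67281.
⟨V⟩ = 0.28085.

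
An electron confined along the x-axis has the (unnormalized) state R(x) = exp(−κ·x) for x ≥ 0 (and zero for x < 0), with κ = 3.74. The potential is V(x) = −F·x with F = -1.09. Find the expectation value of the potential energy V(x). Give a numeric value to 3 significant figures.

⟨V⟩ = ∫ V(x)·|R|² dx / ∫|R|² dx.
Every integrand reduces to terms xʲ·e^(−2κx) on [0, ∞); use ∫₀^∞ xʲ·e^(−2κx) dx = j!/(2κ)^(j+1).
State is unnormalized: ∫|R|² dx = 0.13369, and ∫R*·V(x)·R dx = 0.019482, so ⟨V⟩ = 0.019482 / 0.13369.
⟨V⟩ = 0.14572.

0.146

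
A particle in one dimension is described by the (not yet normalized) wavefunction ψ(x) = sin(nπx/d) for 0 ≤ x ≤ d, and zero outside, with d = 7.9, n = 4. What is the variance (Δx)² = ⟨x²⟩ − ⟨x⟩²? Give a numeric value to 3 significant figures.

Compute ⟨x⟩ and ⟨x²⟩ separately, then (Δx)² = ⟨x²⟩ − ⟨x⟩².
With sin²θ = (1 − cos2θ)/2 on 0 ≤ x ≤ d: ∫sin²(nπx/d) dx = d/2, ∫x·sin²(nπx/d) dx = d²/4, ∫x²·sin²(nπx/d) dx = d³·(1/6 − 1/(4n²π²)); higher powers xᵏ the same way, integrating xᵏ·cos(2nπx/d) by parts.
Normalization: ∫|ψ|² dx = 3.9500.
⟨x⟩ = 3.9500 and ⟨x²⟩ = 20.606.
(Δx)² = 20.606 − (3.9500)² = 5.0032.

5.00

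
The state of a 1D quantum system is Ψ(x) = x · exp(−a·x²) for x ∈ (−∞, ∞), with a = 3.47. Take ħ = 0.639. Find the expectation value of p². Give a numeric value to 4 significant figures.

4.251

p² Ψ = −ħ² d²Ψ/dx²; ⟨p²⟩ = −ħ² ∫ Ψ*·Ψ'' dx / ∫|Ψ|² dx.
Expand each integrand as polynomial × e^(−2ax²) and use ∫x^(2j)·e^(−2ax²) dx = (2j−1)!!/(4a)^j · √(π/(2a)), odd powers → 0; here √(π/(2a)) = 0.67281. Differentiate with the product rule, d/dx e^(−ax²) = −2ax·e^(−ax²).
State is unnormalized: ∫|Ψ|² dx = 0.048474, and ∫Ψ*·(−ħ² Ψ'') dx = 0.20604, so ⟨p²⟩ = 0.20604 / 0.048474.
⟨p²⟩ = 4.2506.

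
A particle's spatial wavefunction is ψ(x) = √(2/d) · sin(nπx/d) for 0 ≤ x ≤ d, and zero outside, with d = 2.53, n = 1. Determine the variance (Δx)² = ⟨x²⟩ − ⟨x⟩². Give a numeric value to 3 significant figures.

0.209

Compute ⟨x⟩ and ⟨x²⟩ separately, then (Δx)² = ⟨x²⟩ − ⟨x⟩².
With sin²θ = (1 − cos2θ)/2 on 0 ≤ x ≤ d: ∫sin²(nπx/d) dx = d/2, ∫x·sin²(nπx/d) dx = d²/4, ∫x²·sin²(nπx/d) dx = d³·(1/6 − 1/(4n²π²)); higher powers xᵏ the same way, integrating xᵏ·cos(2nπx/d) by parts.
⟨x⟩ = 1.2650 and ⟨x²⟩ = 1.8094.
(Δx)² = 1.8094 − (1.2650)² = 0.20913.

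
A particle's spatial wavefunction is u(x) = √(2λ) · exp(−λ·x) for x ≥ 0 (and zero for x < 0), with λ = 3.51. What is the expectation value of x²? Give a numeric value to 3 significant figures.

0.0406

⟨x²⟩ = ∫ x²·|u|² dx (integrals over the domain).
Every integrand reduces to terms xʲ·e^(−2λx) on [0, ∞); use ∫₀^∞ xʲ·e^(−2λx) dx = j!/(2λ)^(j+1).
⟨x²⟩ = 0.040584.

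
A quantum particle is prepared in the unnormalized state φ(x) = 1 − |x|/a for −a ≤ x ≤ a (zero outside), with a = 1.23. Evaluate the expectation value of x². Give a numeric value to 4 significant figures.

0.1513

⟨x²⟩ = ∫ x²·|φ|² dx / ∫|φ|² dx (integrals over the domain).
φ is even, so ∫ over [−a, a] = 2∫₀ᵃ with φ = 1 − x/a there: ∫₀ᵃ (1 − x/a)² dx = a/3, ∫₀ᵃ x²(1 − x/a)² dx = a³/30, ∫₀ᵃ x⁴(1 − x/a)² dx = a⁵/105.
State is unnormalized: ∫|φ|² dx = 0.82000, and ∫φ*·x²·φ dx = 0.12406, so ⟨x²⟩ = 0.12406 / 0.82000.
⟨x²⟩ = 0.15129.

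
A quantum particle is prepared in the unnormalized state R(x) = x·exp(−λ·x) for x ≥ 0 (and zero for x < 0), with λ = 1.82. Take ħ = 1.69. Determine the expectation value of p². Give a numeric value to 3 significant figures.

p² R = −ħ² d²R/dx²; ⟨p²⟩ = −ħ² ∫ R*·R'' dx / ∫|R|² dx.
Differentiate x·exp(−λ·x) with the product rule; every integrand then reduces to terms xʲ·e^(−2λx) on [0, ∞), with ∫₀^∞ xʲ·e^(−2λx) dx = j!/(2λ)^(j+1).
State is unnormalized: ∫|R|² dx = 0.041469, and ∫R*·(−ħ² R'') dx = 0.39232, so ⟨p²⟩ = 0.39232 / 0.041469.
⟨p²⟩ = 9.4605.

9.46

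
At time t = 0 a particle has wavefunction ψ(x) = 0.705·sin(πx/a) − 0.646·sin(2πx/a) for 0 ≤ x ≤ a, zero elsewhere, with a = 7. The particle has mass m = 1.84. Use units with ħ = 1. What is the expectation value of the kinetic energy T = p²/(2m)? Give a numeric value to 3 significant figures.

0.130

T = −(ħ²/2m) d²/dx², so ⟨T⟩ = −(ħ²/2m) ∫ ψ*·ψ'' dx / ∫|ψ|² dx; with m = 1.84.
d²/dx² sin(jπx/a) = −(jπ/a)²·sin(jπx/a); on 0 ≤ x ≤ a, ∫sin²(jπx/a) dx = a/2 and ∫sin(jπx/a)·sin(lπx/a) dx = 0 for j ≠ l, so only diagonal terms survive in ∫|ψ|² and ∫ψ·ψ″; ∫ψ·ψ′ dx = [ψ²/2] between the walls = 0.
State is unnormalized: ∫|ψ|² dx = 3.2002, and ∫ψ*·(−ħ²/2m · ψ'') dx = 0.41499, so ⟨T⟩ = 0.41499 / 3.2002.
⟨T⟩ = 0.12968.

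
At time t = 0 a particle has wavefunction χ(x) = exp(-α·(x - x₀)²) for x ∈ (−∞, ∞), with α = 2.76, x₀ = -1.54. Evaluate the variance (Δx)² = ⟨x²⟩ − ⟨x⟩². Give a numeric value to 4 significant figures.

0.09058

Compute ⟨x⟩ and ⟨x²⟩ separately, then (Δx)² = ⟨x²⟩ − ⟨x⟩².
Gaussian moments (u = x − x₀): ∫u^(2j)·e^(−2αu²) du = (2j−1)!!/(4α)^j · √(π/(2α)), odd powers integrate to 0; here √(π/(2α)) = 0.75441.
Normalization: ∫|χ|² dx = 0.75441.
⟨x⟩ = -1.5400 and ⟨x²⟩ = 2.4622.
(Δx)² = 2.4622 − (-1.5400)² = 0.090580.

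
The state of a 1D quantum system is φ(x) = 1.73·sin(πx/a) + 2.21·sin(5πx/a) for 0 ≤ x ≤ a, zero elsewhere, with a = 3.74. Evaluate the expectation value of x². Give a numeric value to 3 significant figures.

⟨x²⟩ = ∫ x²·|φ|² dx / ∫|φ|² dx (integrals over the domain).
On 0 ≤ x ≤ a (j ≠ l): ∫sin²(jπx/a) dx = a/2, ∫sin(jπx/a)·sin(lπx/a) dx = 0; diagonal moments ∫x·sin²(jπx/a) dx = a²/4, ∫x²·sin²(jπx/a) dx = a³·(1/6 − 1/(4j²π²)); cross terms ∫x·sin(jπx/a)·sin(lπx/a) dx = 0 for j + l even and −4jla²/(π²(j² − l²)²) for j + l odd, ∫x²·sin(jπx/a)·sin(lπx/a) dx = (−1)^(j+l)·4jla³/(π²(j² − l²)²); higher powers the same way via product-to-sum and parts.
State is unnormalized: ∫|φ|² dx = 14.730, and ∫φ*·x²·φ dx = 65.862, so ⟨x²⟩ = 65.862 / 14.730.
⟨x²⟩ = 4.4713.

4.47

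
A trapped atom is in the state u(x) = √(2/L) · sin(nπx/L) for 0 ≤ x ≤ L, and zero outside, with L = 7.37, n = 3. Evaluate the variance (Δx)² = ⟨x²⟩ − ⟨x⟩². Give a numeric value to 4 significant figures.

4.221

Compute ⟨x⟩ and ⟨x²⟩ separately, then (Δx)² = ⟨x²⟩ − ⟨x⟩².
With sin²θ = (1 − cos2θ)/2 on 0 ≤ x ≤ L: ∫sin²(nπx/L) dx = L/2, ∫x·sin²(nπx/L) dx = L²/4, ∫x²·sin²(nπx/L) dx = L³·(1/6 − 1/(4n²π²)); higher powers xᵏ the same way, integrating xᵏ·cos(2nπx/L) by parts.
⟨x⟩ = 3.6850 and ⟨x²⟩ = 17.800.
(Δx)² = 17.800 − (3.6850)² = 4.2207.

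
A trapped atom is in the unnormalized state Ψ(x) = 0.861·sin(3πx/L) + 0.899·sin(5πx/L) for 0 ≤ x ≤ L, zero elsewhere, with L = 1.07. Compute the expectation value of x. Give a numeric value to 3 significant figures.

⟨x⟩ = ∫ x·|Ψ|² dx / ∫|Ψ|² dx (integrals over the domain).
On 0 ≤ x ≤ L (j ≠ l): ∫sin²(jπx/L) dx = L/2, ∫sin(jπx/L)·sin(lπx/L) dx = 0; diagonal moments ∫x·sin²(jπx/L) dx = L²/4, ∫x²·sin²(jπx/L) dx = L³·(1/6 − 1/(4j²π²)); cross terms ∫x·sin(jπx/L)·sin(lπx/L) dx = 0 for j + l even and −4jlL²/(π²(j² − l²)²) for j + l odd, ∫x²·sin(jπx/L)·sin(lπx/L) dx = (−1)^(j+l)·4jlL³/(π²(j² − l²)²); higher powers the same way via product-to-sum and parts.
State is unnormalized: ∫|Ψ|² dx = 0.82899, and ∫Ψ*·x·Ψ dx = 0.44351, so ⟨x⟩ = 0.44351 / 0.82899.
⟨x⟩ = 0.53500.

0.535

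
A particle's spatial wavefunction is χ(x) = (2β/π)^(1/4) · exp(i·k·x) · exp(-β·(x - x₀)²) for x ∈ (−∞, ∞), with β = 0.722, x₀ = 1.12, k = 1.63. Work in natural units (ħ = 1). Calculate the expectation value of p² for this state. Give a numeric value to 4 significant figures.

p² χ = −ħ² d²χ/dx²; ⟨p²⟩ = −ħ² ∫ χ*·χ'' dx.
Gaussian moments (u = x − x₀): ∫u^(2j)·e^(−2βu²) du = (2j−1)!!/(4β)^j · √(π/(2β)), odd powers integrate to 0; here √(π/(2β)) = 1.4750. Derivatives: χ′ = (ik − 2βu)·χ, χ″ = ((ik − 2βu)² − 2β)·χ; the odd-in-u pieces drop out.
⟨p²⟩ = 3.3789.

3.379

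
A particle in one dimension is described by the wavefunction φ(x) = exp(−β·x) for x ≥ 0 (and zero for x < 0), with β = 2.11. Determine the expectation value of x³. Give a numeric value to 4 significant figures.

0.07984

⟨x³⟩ = ∫ x³·|φ|² dx / ∫|φ|² dx (integrals over the domain).
Every integrand reduces to terms xʲ·e^(−2βx) on [0, ∞); use ∫₀^∞ xʲ·e^(−2βx) dx = j!/(2β)^(j+1).
State is unnormalized: ∫|φ|² dx = 0.23697, and ∫φ*·x³·φ dx = 0.018919, so ⟨x³⟩ = 0.018919 / 0.23697.
⟨x³⟩ = 0.079839.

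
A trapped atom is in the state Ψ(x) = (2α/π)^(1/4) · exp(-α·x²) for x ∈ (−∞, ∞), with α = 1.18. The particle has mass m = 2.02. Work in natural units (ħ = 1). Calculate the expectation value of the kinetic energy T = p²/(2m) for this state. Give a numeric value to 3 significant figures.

T = −(ħ²/2m) d²/dx², so ⟨T⟩ = −(ħ²/2m) ∫ Ψ*·Ψ'' dx; with m = 2.02.
Gaussian moments: ∫x^(2j)·e^(−2αx²) dx = (2j−1)!!/(4α)^j · √(π/(2α)), odd powers integrate to 0; here √(π/(2α)) = 1.1538. Derivatives: d/dx e^(−αx²) = −2αx·e^(−αx²), d²/dx² e^(−αx²) = (4α²x² − 2α)·e^(−αx²).
⟨T⟩ = 0.29208.

0.292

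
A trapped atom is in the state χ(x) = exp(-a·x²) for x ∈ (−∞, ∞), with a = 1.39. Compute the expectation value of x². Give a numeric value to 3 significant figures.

0.180

⟨x²⟩ = ∫ x²·|χ|² dx / ∫|χ|² dx (integrals over the domain).
Gaussian moments: ∫x^(2j)·e^(−2ax²) dx = (2j−1)!!/(4a)^j · √(π/(2a)), odd powers integrate to 0; here √(π/(2a)) = 1.0630.
State is unnormalized: ∫|χ|² dx = 1.0630, and ∫χ*·x²·χ dx = 0.19120, so ⟨x²⟩ = 0.19120 / 1.0630.
⟨x²⟩ = 0.17986.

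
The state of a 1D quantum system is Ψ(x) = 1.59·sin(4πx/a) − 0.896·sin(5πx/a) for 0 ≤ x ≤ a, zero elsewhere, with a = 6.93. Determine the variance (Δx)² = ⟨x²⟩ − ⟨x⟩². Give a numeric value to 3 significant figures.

2.46

Compute ⟨x⟩ and ⟨x²⟩ separately, then (Δx)² = ⟨x²⟩ − ⟨x⟩².
On 0 ≤ x ≤ a (j ≠ l): ∫sin²(jπx/a) dx = a/2, ∫sin(jπx/a)·sin(lπx/a) dx = 0; diagonal moments ∫x·sin²(jπx/a) dx = a²/4, ∫x²·sin²(jπx/a) dx = a³·(1/6 − 1/(4j²π²)); cross terms ∫x·sin(jπx/a)·sin(lπx/a) dx = 0 for j + l even and −4jla²/(π²(j² − l²)²) for j + l odd, ∫x²·sin(jπx/a)·sin(lπx/a) dx = (−1)^(j+l)·4jla³/(π²(j² − l²)²); higher powers the same way via product-to-sum and parts.
Normalization: ∫|Ψ|² dx = 11.542.
⟨x⟩ = 4.6514 and ⟨x²⟩ = 24.091.
(Δx)² = 24.091 − (4.6514)² = 2.4556.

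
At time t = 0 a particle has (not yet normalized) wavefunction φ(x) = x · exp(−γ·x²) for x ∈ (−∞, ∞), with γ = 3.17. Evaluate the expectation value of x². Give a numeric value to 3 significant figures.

⟨x²⟩ = ∫ x²·|φ|² dx / ∫|φ|² dx (integrals over the domain).
Expand each integrand as polynomial × e^(−2γx²) and use ∫x^(2j)·e^(−2γx²) dx = (2j−1)!!/(4γ)^j · √(π/(2γ)), odd powers → 0; here √(π/(2γ)) = 0.70393.
State is unnormalized: ∫|φ|² dx = 0.055515, and ∫φ*·x²·φ dx = 0.013134, so ⟨x²⟩ = 0.013134 / 0.055515.
⟨x²⟩ = 0.23659.

0.237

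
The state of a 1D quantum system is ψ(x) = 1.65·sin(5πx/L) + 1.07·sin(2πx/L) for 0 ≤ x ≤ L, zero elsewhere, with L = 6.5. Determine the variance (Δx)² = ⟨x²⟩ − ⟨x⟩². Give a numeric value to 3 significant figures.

Compute ⟨x⟩ and ⟨x²⟩ separately, then (Δx)² = ⟨x²⟩ − ⟨x⟩².
On 0 ≤ x ≤ L (j ≠ l): ∫sin²(jπx/L) dx = L/2, ∫sin(jπx/L)·sin(lπx/L) dx = 0; diagonal moments ∫x·sin²(jπx/L) dx = L²/4, ∫x²·sin²(jπx/L) dx = L³·(1/6 − 1/(4j²π²)); cross terms ∫x·sin(jπx/L)·sin(lπx/L) dx = 0 for j + l even and −4jlL²/(π²(j² − l²)²) for j + l odd, ∫x²·sin(jπx/L)·sin(lπx/L) dx = (−1)^(j+l)·4jlL³/(π²(j² − l²)²); higher powers the same way via product-to-sum and parts.
Normalization: ∫|ψ|² dx = 12.569.
⟨x⟩ = 3.1409 and ⟨x²⟩ = 13.156.
(Δx)² = 13.156 − (3.1409)² = 3.2903.

3.29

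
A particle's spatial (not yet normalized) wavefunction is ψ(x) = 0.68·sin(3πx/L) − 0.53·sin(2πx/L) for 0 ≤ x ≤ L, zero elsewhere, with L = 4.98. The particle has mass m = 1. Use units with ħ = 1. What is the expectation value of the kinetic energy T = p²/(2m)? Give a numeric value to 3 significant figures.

1.41

T = −(ħ²/2m) d²/dx², so ⟨T⟩ = −(ħ²/2m) ∫ ψ*·ψ'' dx / ∫|ψ|² dx; with m = 1.
d²/dx² sin(jπx/L) = −(jπ/L)²·sin(jπx/L); on 0 ≤ x ≤ L, ∫sin²(jπx/L) dx = L/2 and ∫sin(jπx/L)·sin(lπx/L) dx = 0 for j ≠ l, so only diagonal terms survive in ∫|ψ|² and ∫ψ·ψ″; ∫ψ·ψ′ dx = [ψ²/2] between the walls = 0.
State is unnormalized: ∫|ψ|² dx = 1.8508, and ∫ψ*·(−ħ²/2m · ψ'') dx = 2.6186, so ⟨T⟩ = 2.6186 / 1.8508.
⟨T⟩ = 1.4148.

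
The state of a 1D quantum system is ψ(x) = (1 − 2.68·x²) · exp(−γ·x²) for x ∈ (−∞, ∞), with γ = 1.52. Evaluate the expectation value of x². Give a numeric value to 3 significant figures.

⟨x²⟩ = ∫ x²·|ψ|² dx / ∫|ψ|² dx (integrals over the domain).
Expand each integrand as polynomial × e^(−2γx²) and use ∫x^(2j)·e^(−2γx²) dx = (2j−1)!!/(4γ)^j · √(π/(2γ)), odd powers → 0; here √(π/(2γ)) = 1.0166.
State is unnormalized: ∫|ψ|² dx = 0.71293, and ∫ψ*·x²·ψ dx = 0.21229, so ⟨x²⟩ = 0.21229 / 0.71293.
⟨x²⟩ = 0.29777.

0.298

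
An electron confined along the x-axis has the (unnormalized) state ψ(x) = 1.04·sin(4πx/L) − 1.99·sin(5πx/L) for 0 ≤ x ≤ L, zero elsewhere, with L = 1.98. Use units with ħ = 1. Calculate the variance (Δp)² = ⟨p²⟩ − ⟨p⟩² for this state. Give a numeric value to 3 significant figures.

Compute ⟨p⟩ and ⟨p²⟩ separately; (Δp)² = ⟨p²⟩ − ⟨p⟩².
d²/dx² sin(jπx/L) = −(jπ/L)²·sin(jπx/L); on 0 ≤ x ≤ L, ∫sin²(jπx/L) dx = L/2 and ∫sin(jπx/L)·sin(lπx/L) dx = 0 for j ≠ l, so only diagonal terms survive in ∫|ψ|² and ∫ψ·ψ″; ∫ψ·ψ′ dx = [ψ²/2] between the walls = 0.
Normalization: ∫|ψ|² dx = 4.9913.
⟨p⟩ = 0.0000 and ⟨p²⟩ = 58.077.
(Δp)² = 58.077 − (0.0000)² = 58.077.

58.1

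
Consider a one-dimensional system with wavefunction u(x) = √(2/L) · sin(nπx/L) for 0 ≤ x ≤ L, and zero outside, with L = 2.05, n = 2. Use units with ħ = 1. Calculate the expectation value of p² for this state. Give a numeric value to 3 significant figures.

9.39

p² u = −ħ² d²u/dx²; ⟨p²⟩ = −ħ² ∫ u*·u'' dx.
d/dx sin(nπx/L) = (nπ/L)·cos(nπx/L) and d²/dx² sin(nπx/L) = −(nπ/L)²·sin(nπx/L); on 0 ≤ x ≤ L, ∫sin²(nπx/L) dx = L/2 and ∫sin(nπx/L)·cos(nπx/L) dx = 0.
⟨p²⟩ = 9.3940.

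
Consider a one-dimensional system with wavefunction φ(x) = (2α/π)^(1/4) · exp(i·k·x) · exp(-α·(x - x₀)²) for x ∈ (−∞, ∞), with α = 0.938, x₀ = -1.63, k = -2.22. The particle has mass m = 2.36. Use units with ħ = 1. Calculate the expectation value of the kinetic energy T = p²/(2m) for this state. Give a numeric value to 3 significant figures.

T = −(ħ²/2m) d²/dx², so ⟨T⟩ = −(ħ²/2m) ∫ φ*·φ'' dx; with m = 2.36.
Gaussian moments (u = x − x₀): ∫u^(2j)·e^(−2αu²) du = (2j−1)!!/(4α)^j · √(π/(2α)), odd powers integrate to 0; here √(π/(2α)) = 1.2941. Derivatives: φ′ = (ik − 2αu)·φ, φ″ = ((ik − 2αu)² − 2α)·φ; the odd-in-u pieces drop out.
⟨T⟩ = 1.2429.

1.24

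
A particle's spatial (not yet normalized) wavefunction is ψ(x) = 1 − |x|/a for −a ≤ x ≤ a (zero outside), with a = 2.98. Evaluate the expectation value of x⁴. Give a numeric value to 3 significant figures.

2.25

⟨x⁴⟩ = ∫ x⁴·|ψ|² dx / ∫|ψ|² dx (integrals over the domain).
ψ is even, so ∫ over [−a, a] = 2∫₀ᵃ with ψ = 1 − x/a there: ∫₀ᵃ (1 − x/a)² dx = a/3, ∫₀ᵃ x²(1 − x/a)² dx = a³/30, ∫₀ᵃ x⁴(1 − x/a)² dx = a⁵/105.
State is unnormalized: ∫|ψ|² dx = 1.9867, and ∫ψ*·x⁴·ψ dx = 4.4763, so ⟨x⁴⟩ = 4.4763 / 1.9867.
⟨x⁴⟩ = 2.2532.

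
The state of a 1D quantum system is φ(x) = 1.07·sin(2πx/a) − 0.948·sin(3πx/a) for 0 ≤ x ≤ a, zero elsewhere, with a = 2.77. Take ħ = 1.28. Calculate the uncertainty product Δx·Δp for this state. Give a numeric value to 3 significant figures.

Δx = √(⟨x²⟩−⟨x⟩²), Δp = √(⟨p²⟩−⟨p⟩²).
On 0 ≤ x ≤ a (j ≠ l): ∫sin²(jπx/a) dx = a/2, ∫sin(jπx/a)·sin(lπx/a) dx = 0; diagonal moments ∫x·sin²(jπx/a) dx = a²/4, ∫x²·sin²(jπx/a) dx = a³·(1/6 − 1/(4j²π²)); cross terms ∫x·sin(jπx/a)·sin(lπx/a) dx = 0 for j + l even and −4jla²/(π²(j² − l²)²) for j + l odd, ∫x²·sin(jπx/a)·sin(lπx/a) dx = (−1)^(j+l)·4jla³/(π²(j² − l²)²); higher powers the same way via product-to-sum and parts. d²/dx² sin(jπx/a) = −(jπ/a)²·sin(jπx/a); on 0 ≤ x ≤ a, ∫sin²(jπx/a) dx = a/2 and ∫sin(jπx/a)·sin(lπx/a) dx = 0 for j ≠ l, so only diagonal terms survive in ∫|φ|² and ∫φ·φ″; ∫φ·φ′ dx = [φ²/2] between the walls = 0.
Normalization: ∫|φ|² dx = 2.8304.
⟨x⟩ = 1.9199, ⟨x²⟩ = 3.9660 ⇒ Δx = 0.52897.
⟨p⟩ = 0.0000, ⟨p²⟩ = 13.064 ⇒ Δp = 3.6144.
Δx·Δp = 1.9119.

1.91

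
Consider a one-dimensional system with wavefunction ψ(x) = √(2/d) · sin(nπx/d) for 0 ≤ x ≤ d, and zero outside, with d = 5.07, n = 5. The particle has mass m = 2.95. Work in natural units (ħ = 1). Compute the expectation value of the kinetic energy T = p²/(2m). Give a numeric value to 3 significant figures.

1.63

T = −(ħ²/2m) d²/dx², so ⟨T⟩ = −(ħ²/2m) ∫ ψ*·ψ'' dx; with m = 2.95.
d/dx sin(nπx/d) = (nπ/d)·cos(nπx/d) and d²/dx² sin(nπx/d) = −(nπ/d)²·sin(nπx/d); on 0 ≤ x ≤ d, ∫sin²(nπx/d) dx = d/2 and ∫sin(nπx/d)·cos(nπx/d) dx = 0.
⟨T⟩ = 1.6269.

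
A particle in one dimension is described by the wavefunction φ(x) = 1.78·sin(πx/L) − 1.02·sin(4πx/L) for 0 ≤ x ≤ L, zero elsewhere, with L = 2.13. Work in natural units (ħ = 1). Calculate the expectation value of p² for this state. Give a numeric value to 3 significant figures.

10.2

p² φ = −ħ² d²φ/dx²; ⟨p²⟩ = −ħ² ∫ φ*·φ'' dx / ∫|φ|² dx.
d²/dx² sin(jπx/L) = −(jπ/L)²·sin(jπx/L); on 0 ≤ x ≤ L, ∫sin²(jπx/L) dx = L/2 and ∫sin(jπx/L)·sin(lπx/L) dx = 0 for j ≠ l, so only diagonal terms survive in ∫|φ|² and ∫φ·φ″; ∫φ·φ′ dx = [φ²/2] between the walls = 0.
State is unnormalized: ∫|φ|² dx = 4.4824, and ∫φ*·(−ħ² φ'') dx = 45.907, so ⟨p²⟩ = 45.907 / 4.4824.
⟨p²⟩ = 10.242.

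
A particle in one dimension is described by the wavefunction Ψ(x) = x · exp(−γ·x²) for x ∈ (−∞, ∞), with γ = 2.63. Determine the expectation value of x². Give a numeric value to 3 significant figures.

⟨x²⟩ = ∫ x²·|Ψ|² dx / ∫|Ψ|² dx (integrals over the domain).
Expand each integrand as polynomial × e^(−2γx²) and use ∫x^(2j)·e^(−2γx²) dx = (2j−1)!!/(4γ)^j · √(π/(2γ)), odd powers → 0; here √(π/(2γ)) = 0.77283.
State is unnormalized: ∫|Ψ|² dx = 0.073463, and ∫Ψ*·x²·Ψ dx = 0.020949, so ⟨x²⟩ = 0.020949 / 0.073463.
⟨x²⟩ = 0.28517.

0.285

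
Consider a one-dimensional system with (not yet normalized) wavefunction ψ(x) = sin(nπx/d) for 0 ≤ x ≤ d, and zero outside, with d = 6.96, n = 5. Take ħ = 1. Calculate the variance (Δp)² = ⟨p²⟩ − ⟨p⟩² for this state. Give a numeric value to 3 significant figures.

Compute ⟨p⟩ and ⟨p²⟩ separately; (Δp)² = ⟨p²⟩ − ⟨p⟩².
d/dx sin(nπx/d) = (nπ/d)·cos(nπx/d) and d²/dx² sin(nπx/d) = −(nπ/d)²·sin(nπx/d); on 0 ≤ x ≤ d, ∫sin²(nπx/d) dx = d/2 and ∫sin(nπx/d)·cos(nπx/d) dx = 0.
Normalization: ∫|ψ|² dx = 3.4800.
⟨p⟩ = 0.0000 and ⟨p²⟩ = 5.0936.
(Δp)² = 5.0936 − (0.0000)² = 5.0936.

5.09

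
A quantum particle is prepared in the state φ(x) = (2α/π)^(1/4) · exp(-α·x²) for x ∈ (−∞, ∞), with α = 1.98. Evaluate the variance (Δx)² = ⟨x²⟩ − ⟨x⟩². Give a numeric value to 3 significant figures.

Compute ⟨x⟩ and ⟨x²⟩ separately, then (Δx)² = ⟨x²⟩ − ⟨x⟩².
Gaussian moments: ∫x^(2j)·e^(−2αx²) dx = (2j−1)!!/(4α)^j · √(π/(2α)), odd powers integrate to 0; here √(π/(2α)) = 0.89069.
⟨x⟩ = 0.0000 and ⟨x²⟩ = 0.12626.
(Δx)² = 0.12626 − (0.0000)² = 0.12626.

0.126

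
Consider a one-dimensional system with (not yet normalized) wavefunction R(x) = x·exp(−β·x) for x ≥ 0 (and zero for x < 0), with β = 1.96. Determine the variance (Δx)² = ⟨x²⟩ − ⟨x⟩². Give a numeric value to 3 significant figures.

0.195

Compute ⟨x⟩ and ⟨x²⟩ separately, then (Δx)² = ⟨x²⟩ − ⟨x⟩².
Every integrand reduces to terms xʲ·e^(−2βx) on [0, ∞); use ∫₀^∞ xʲ·e^(−2βx) dx = j!/(2β)^(j+1).
Normalization: ∫|R|² dx = 0.033203.
⟨x⟩ = 0.76531 and ⟨x²⟩ = 0.78092.
(Δx)² = 0.78092 − (0.76531)² = 0.19523.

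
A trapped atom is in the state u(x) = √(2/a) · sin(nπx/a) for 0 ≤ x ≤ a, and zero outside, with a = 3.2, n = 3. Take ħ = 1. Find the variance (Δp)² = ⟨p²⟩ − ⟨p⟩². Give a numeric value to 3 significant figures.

Compute ⟨p⟩ and ⟨p²⟩ separately; (Δp)² = ⟨p²⟩ − ⟨p⟩².
d/dx sin(nπx/a) = (nπ/a)·cos(nπx/a) and d²/dx² sin(nπx/a) = −(nπ/a)²·sin(nπx/a); on 0 ≤ x ≤ a, ∫sin²(nπx/a) dx = a/2 and ∫sin(nπx/a)·cos(nπx/a) dx = 0.
⟨p⟩ = 0.0000 and ⟨p²⟩ = 8.6745.
(Δp)² = 8.6745 − (0.0000)² = 8.6745.

8.67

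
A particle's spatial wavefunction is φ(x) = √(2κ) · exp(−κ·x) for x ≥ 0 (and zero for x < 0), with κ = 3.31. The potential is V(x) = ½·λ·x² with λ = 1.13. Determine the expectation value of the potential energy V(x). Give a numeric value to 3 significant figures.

⟨V⟩ = ∫ V(x)·|φ|² dx.
Every integrand reduces to terms xʲ·e^(−2κx) on [0, ∞); use ∫₀^∞ xʲ·e^(−2κx) dx = j!/(2κ)^(j+1).
⟨V⟩ = 0.025785.

0.0258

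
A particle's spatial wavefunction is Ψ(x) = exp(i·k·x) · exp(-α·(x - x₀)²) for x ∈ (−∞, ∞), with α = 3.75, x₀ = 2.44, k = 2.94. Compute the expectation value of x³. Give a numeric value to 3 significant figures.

15.0

⟨x³⟩ = ∫ x³·|Ψ|² dx / ∫|Ψ|² dx (integrals over the domain).
Gaussian moments (u = x − x₀): ∫u^(2j)·e^(−2αu²) du = (2j−1)!!/(4α)^j · √(π/(2α)), odd powers integrate to 0; here √(π/(2α)) = 0.64721.
State is unnormalized: ∫|Ψ|² dx = 0.64721, and ∫Ψ*·x³·Ψ dx = 9.7177, so ⟨x³⟩ = 9.7177 / 0.64721.
⟨x³⟩ = 15.015.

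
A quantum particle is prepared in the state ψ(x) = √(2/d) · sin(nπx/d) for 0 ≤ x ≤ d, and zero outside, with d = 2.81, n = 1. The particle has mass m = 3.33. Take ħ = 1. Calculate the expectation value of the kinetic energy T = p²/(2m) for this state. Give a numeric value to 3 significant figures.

T = −(ħ²/2m) d²/dx², so ⟨T⟩ = −(ħ²/2m) ∫ ψ*·ψ'' dx; with m = 3.33.
d/dx sin(nπx/d) = (nπ/d)·cos(nπx/d) and d²/dx² sin(nπx/d) = −(nπ/d)²·sin(nπx/d); on 0 ≤ x ≤ d, ∫sin²(nπx/d) dx = d/2 and ∫sin(nπx/d)·cos(nπx/d) dx = 0.
⟨T⟩ = 0.18768.

0.188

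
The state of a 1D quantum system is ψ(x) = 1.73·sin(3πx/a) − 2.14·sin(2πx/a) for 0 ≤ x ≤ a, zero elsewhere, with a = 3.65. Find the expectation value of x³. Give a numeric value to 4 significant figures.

⟨x³⟩ = ∫ x³·|ψ|² dx / ∫|ψ|² dx (integrals over the domain).
On 0 ≤ x ≤ a (j ≠ l): ∫sin²(jπx/a) dx = a/2, ∫sin(jπx/a)·sin(lπx/a) dx = 0; diagonal moments ∫x·sin²(jπx/a) dx = a²/4, ∫x²·sin²(jπx/a) dx = a³·(1/6 − 1/(4j²π²)); cross terms ∫x·sin(jπx/a)·sin(lπx/a) dx = 0 for j + l even and −4jla²/(π²(j² − l²)²) for j + l odd, ∫x²·sin(jπx/a)·sin(lπx/a) dx = (−1)^(j+l)·4jla³/(π²(j² − l²)²); higher powers the same way via product-to-sum and parts.
State is unnormalized: ∫|ψ|² dx = 13.820, and ∫ψ*·x³·ψ dx = 268.97, so ⟨x³⟩ = 268.97 / 13.820.
⟨x³⟩ = 19.462.

19.46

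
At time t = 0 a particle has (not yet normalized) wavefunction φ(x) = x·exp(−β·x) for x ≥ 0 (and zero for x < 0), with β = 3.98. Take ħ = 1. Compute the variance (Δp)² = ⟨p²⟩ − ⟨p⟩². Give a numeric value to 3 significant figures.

15.8

Compute ⟨p⟩ and ⟨p²⟩ separately; (Δp)² = ⟨p²⟩ − ⟨p⟩².
Differentiate x·exp(−β·x) with the product rule; every integrand then reduces to terms xʲ·e^(−2βx) on [0, ∞), with ∫₀^∞ xʲ·e^(−2βx) dx = j!/(2β)^(j+1).
Normalization: ∫|φ|² dx = 0.0039654.
⟨p⟩ = 0.0000 and ⟨p²⟩ = 15.840.
(Δp)² = 15.840 − (0.0000)² = 15.840.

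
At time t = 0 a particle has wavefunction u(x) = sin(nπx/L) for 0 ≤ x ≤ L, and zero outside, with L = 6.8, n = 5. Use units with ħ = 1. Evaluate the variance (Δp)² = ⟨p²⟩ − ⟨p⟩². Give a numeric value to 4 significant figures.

5.336

Compute ⟨p⟩ and ⟨p²⟩ separately; (Δp)² = ⟨p²⟩ − ⟨p⟩².
d/dx sin(nπx/L) = (nπ/L)·cos(nπx/L) and d²/dx² sin(nπx/L) = −(nπ/L)²·sin(nπx/L); on 0 ≤ x ≤ L, ∫sin²(nπx/L) dx = L/2 and ∫sin(nπx/L)·cos(nπx/L) dx = 0.
Normalization: ∫|u|² dx = 3.4000.
⟨p⟩ = 0.0000 and ⟨p²⟩ = 5.3361.
(Δp)² = 5.3361 − (0.0000)² = 5.3361.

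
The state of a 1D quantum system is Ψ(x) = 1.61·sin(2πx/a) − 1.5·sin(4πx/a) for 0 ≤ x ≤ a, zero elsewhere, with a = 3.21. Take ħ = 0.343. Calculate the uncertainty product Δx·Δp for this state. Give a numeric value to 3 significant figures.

0.579

Δx = √(⟨x²⟩−⟨x⟩²), Δp = √(⟨p²⟩−⟨p⟩²).
On 0 ≤ x ≤ a (j ≠ l): ∫sin²(jπx/a) dx = a/2, ∫sin(jπx/a)·sin(lπx/a) dx = 0; diagonal moments ∫x·sin²(jπx/a) dx = a²/4, ∫x²·sin²(jπx/a) dx = a³·(1/6 − 1/(4j²π²)); cross terms ∫x·sin(jπx/a)·sin(lπx/a) dx = 0 for j + l even and −4jla²/(π²(j² − l²)²) for j + l odd, ∫x²·sin(jπx/a)·sin(lπx/a) dx = (−1)^(j+l)·4jla³/(π²(j² − l²)²); higher powers the same way via product-to-sum and parts. d²/dx² sin(jπx/a) = −(jπ/a)²·sin(jπx/a); on 0 ≤ x ≤ a, ∫sin²(jπx/a) dx = a/2 and ∫sin(jπx/a)·sin(lπx/a) dx = 0 for j ≠ l, so only diagonal terms survive in ∫|Ψ|² and ∫Ψ·Ψ″; ∫Ψ·Ψ′ dx = [Ψ²/2] between the walls = 0.
Normalization: ∫|Ψ|² dx = 7.7716.
⟨x⟩ = 1.6050, ⟨x²⟩ = 2.8868 ⇒ Δx = 0.55750.
⟨p⟩ = 0.0000, ⟨p²⟩ = 1.0791 ⇒ Δp = 1.0388.
Δx·Δp = 0.57913.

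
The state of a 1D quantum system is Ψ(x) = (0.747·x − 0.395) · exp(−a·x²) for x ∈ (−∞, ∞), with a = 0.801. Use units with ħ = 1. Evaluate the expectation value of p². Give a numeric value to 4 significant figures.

p² Ψ = −ħ² d²Ψ/dx²; ⟨p²⟩ = −ħ² ∫ Ψ*·Ψ'' dx / ∫|Ψ|² dx.
Expand each integrand as polynomial × e^(−2ax²) and use ∫x^(2j)·e^(−2ax²) dx = (2j−1)!!/(4a)^j · √(π/(2a)), odd powers → 0; here √(π/(2a)) = 1.4004. Differentiate with the product rule, d/dx e^(−ax²) = −2ax·e^(−ax²).
State is unnormalized: ∫|Ψ|² dx = 0.46238, and ∫Ψ*·(−ħ² Ψ'') dx = 0.76108, so ⟨p²⟩ = 0.76108 / 0.46238.
⟨p²⟩ = 1.6460.

1.646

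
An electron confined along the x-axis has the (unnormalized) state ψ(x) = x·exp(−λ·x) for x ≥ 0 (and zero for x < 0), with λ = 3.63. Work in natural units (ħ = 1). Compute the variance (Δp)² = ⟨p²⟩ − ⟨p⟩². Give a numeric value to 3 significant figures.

13.2

Compute ⟨p⟩ and ⟨p²⟩ separately; (Δp)² = ⟨p²⟩ − ⟨p⟩².
Differentiate x·exp(−λ·x) with the product rule; every integrand then reduces to terms xʲ·e^(−2λx) on [0, ∞), with ∫₀^∞ xʲ·e^(−2λx) dx = j!/(2λ)^(j+1).
Normalization: ∫|ψ|² dx = 0.0052266.
⟨p⟩ = 0.0000 and ⟨p²⟩ = 13.177.
(Δp)² = 13.177 − (0.0000)² = 13.177.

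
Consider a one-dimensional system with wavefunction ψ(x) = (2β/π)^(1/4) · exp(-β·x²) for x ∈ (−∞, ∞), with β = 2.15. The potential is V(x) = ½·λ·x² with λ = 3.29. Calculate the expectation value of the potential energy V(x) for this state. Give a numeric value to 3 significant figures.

⟨V⟩ = ∫ V(x)·|ψ|² dx.
Gaussian moments: ∫x^(2j)·e^(−2βx²) dx = (2j−1)!!/(4β)^j · √(π/(2β)), odd powers integrate to 0; here √(π/(2β)) = 0.85475.
⟨V⟩ = 0.19128.

0.191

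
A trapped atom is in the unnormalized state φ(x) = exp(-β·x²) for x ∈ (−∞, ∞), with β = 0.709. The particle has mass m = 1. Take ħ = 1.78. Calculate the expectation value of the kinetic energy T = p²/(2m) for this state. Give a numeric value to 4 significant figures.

1.123

T = −(ħ²/2m) d²/dx², so ⟨T⟩ = −(ħ²/2m) ∫ φ*·φ'' dx / ∫|φ|² dx; with m = 1.
Gaussian moments: ∫x^(2j)·e^(−2βx²) dx = (2j−1)!!/(4β)^j · √(π/(2β)), odd powers integrate to 0; here √(π/(2β)) = 1.4885. Derivatives: d/dx e^(−βx²) = −2βx·e^(−βx²), d²/dx² e^(−βx²) = (4β²x² − 2β)·e^(−βx²).
State is unnormalized: ∫|φ|² dx = 1.4885, and ∫φ*·(−ħ²/2m · φ'') dx = 1.6718, so ⟨T⟩ = 1.6718 / 1.4885.
⟨T⟩ = 1.1232.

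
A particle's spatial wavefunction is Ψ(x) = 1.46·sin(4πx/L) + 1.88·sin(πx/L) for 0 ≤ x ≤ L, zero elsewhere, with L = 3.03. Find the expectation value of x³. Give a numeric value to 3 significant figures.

5.04

⟨x³⟩ = ∫ x³·|Ψ|² dx / ∫|Ψ|² dx (integrals over the domain).
On 0 ≤ x ≤ L (j ≠ l): ∫sin²(jπx/L) dx = L/2, ∫sin(jπx/L)·sin(lπx/L) dx = 0; diagonal moments ∫x·sin²(jπx/L) dx = L²/4, ∫x²·sin²(jπx/L) dx = L³·(1/6 − 1/(4j²π²)); cross terms ∫x·sin(jπx/L)·sin(lπx/L) dx = 0 for j + l even and −4jlL²/(π²(j² − l²)²) for j + l odd, ∫x²·sin(jπx/L)·sin(lπx/L) dx = (−1)^(j+l)·4jlL³/(π²(j² − l²)²); higher powers the same way via product-to-sum and parts.
State is unnormalized: ∫|Ψ|² dx = 8.5840, and ∫Ψ*·x³·Ψ dx = 43.257, so ⟨x³⟩ = 43.257 / 8.5840.
⟨x³⟩ = 5.0393.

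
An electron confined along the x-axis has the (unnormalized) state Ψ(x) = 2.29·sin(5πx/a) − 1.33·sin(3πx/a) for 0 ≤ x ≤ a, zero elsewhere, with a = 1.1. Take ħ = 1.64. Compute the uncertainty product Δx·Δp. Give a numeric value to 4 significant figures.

4.667

Δx = √(⟨x²⟩−⟨x⟩²), Δp = √(⟨p²⟩−⟨p⟩²).
On 0 ≤ x ≤ a (j ≠ l): ∫sin²(jπx/a) dx = a/2, ∫sin(jπx/a)·sin(lπx/a) dx = 0; diagonal moments ∫x·sin²(jπx/a) dx = a²/4, ∫x²·sin²(jπx/a) dx = a³·(1/6 − 1/(4j²π²)); cross terms ∫x·sin(jπx/a)·sin(lπx/a) dx = 0 for j + l even and −4jla²/(π²(j² − l²)²) for j + l odd, ∫x²·sin(jπx/a)·sin(lπx/a) dx = (−1)^(j+l)·4jla³/(π²(j² − l²)²); higher powers the same way via product-to-sum and parts. d²/dx² sin(jπx/a) = −(jπ/a)²·sin(jπx/a); on 0 ≤ x ≤ a, ∫sin²(jπx/a) dx = a/2 and ∫sin(jπx/a)·sin(lπx/a) dx = 0 for j ≠ l, so only diagonal terms survive in ∫|Ψ|² and ∫Ψ·Ψ″; ∫Ψ·Ψ′ dx = [Ψ²/2] between the walls = 0.
Normalization: ∫|Ψ|² dx = 3.8572.
⟨x⟩ = 0.55000, ⟨x²⟩ = 0.34987 ⇒ Δx = 0.21764.
⟨p⟩ = 0.0000, ⟨p²⟩ = 459.92 ⇒ Δp = 21.446.
Δx·Δp = 4.6674.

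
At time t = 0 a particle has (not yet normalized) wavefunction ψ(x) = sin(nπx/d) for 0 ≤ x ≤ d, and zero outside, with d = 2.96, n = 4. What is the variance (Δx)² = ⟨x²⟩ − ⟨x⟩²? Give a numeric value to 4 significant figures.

0.7024

Compute ⟨x⟩ and ⟨x²⟩ separately, then (Δx)² = ⟨x²⟩ − ⟨x⟩².
With sin²θ = (1 − cos2θ)/2 on 0 ≤ x ≤ d: ∫sin²(nπx/d) dx = d/2, ∫x·sin²(nπx/d) dx = d²/4, ∫x²·sin²(nπx/d) dx = d³·(1/6 − 1/(4n²π²)); higher powers xᵏ the same way, integrating xᵏ·cos(2nπx/d) by parts.
Normalization: ∫|ψ|² dx = 1.4800.
⟨x⟩ = 1.4800 and ⟨x²⟩ = 2.8928.
(Δx)² = 2.8928 − (1.4800)² = 0.70239.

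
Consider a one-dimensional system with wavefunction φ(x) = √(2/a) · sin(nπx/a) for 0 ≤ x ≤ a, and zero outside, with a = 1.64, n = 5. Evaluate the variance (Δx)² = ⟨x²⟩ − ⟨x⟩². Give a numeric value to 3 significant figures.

Compute ⟨x⟩ and ⟨x²⟩ separately, then (Δx)² = ⟨x²⟩ − ⟨x⟩².
With sin²θ = (1 − cos2θ)/2 on 0 ≤ x ≤ a: ∫sin²(nπx/a) dx = a/2, ∫x·sin²(nπx/a) dx = a²/4, ∫x²·sin²(nπx/a) dx = a³·(1/6 − 1/(4n²π²)); higher powers xᵏ the same way, integrating xᵏ·cos(2nπx/a) by parts.
⟨x⟩ = 0.82000 and ⟨x²⟩ = 0.89108.
(Δx)² = 0.89108 − (0.82000)² = 0.21868.

0.219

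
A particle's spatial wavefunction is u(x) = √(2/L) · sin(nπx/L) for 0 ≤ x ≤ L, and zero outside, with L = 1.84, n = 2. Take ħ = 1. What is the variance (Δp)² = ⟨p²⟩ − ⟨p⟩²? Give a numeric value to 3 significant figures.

Compute ⟨p⟩ and ⟨p²⟩ separately; (Δp)² = ⟨p²⟩ − ⟨p⟩².
d/dx sin(nπx/L) = (nπ/L)·cos(nπx/L) and d²/dx² sin(nπx/L) = −(nπ/L)²·sin(nπx/L); on 0 ≤ x ≤ L, ∫sin²(nπx/L) dx = L/2 and ∫sin(nπx/L)·cos(nπx/L) dx = 0.
⟨p⟩ = 0.0000 and ⟨p²⟩ = 11.661.
(Δp)² = 11.661 − (0.0000)² = 11.661.

11.7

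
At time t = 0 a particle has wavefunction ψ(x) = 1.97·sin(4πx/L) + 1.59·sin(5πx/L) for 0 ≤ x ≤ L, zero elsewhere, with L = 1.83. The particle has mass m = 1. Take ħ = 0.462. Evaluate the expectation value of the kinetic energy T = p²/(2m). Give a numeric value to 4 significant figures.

6.149

T = −(ħ²/2m) d²/dx², so ⟨T⟩ = −(ħ²/2m) ∫ ψ*·ψ'' dx / ∫|ψ|² dx; with m = 1.
d²/dx² sin(jπx/L) = −(jπ/L)²·sin(jπx/L); on 0 ≤ x ≤ L, ∫sin²(jπx/L) dx = L/2 and ∫sin(jπx/L)·sin(lπx/L) dx = 0 for j ≠ l, so only diagonal terms survive in ∫|ψ|² and ∫ψ·ψ″; ∫ψ·ψ′ dx = [ψ²/2] between the walls = 0.
State is unnormalized: ∫|ψ|² dx = 5.8642, and ∫ψ*·(−ħ²/2m · ψ'') dx = 36.059, so ⟨T⟩ = 36.059 / 5.8642.
⟨T⟩ = 6.1490.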